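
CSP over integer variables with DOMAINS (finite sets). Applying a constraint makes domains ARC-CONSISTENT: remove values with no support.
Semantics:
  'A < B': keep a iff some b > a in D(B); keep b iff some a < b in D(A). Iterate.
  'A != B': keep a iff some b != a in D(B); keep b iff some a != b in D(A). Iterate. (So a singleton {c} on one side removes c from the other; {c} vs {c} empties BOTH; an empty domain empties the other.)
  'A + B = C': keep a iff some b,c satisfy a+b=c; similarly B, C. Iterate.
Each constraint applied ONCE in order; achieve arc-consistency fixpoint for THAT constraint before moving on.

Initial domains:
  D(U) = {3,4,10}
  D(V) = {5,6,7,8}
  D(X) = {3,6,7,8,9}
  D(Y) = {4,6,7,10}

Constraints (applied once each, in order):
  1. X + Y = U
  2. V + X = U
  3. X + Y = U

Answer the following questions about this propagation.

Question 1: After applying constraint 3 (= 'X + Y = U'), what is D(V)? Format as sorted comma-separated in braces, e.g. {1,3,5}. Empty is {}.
Answer: {7}

Derivation:
Constraint 1 (X + Y = U) on D(X)={3,6,7,8,9} D(Y)={4,6,7,10} D(U)={3,4,10}: X {3,6,7,8,9}->{3,6}; Y {4,6,7,10}->{4,7}; U {3,4,10}->{10}
Constraint 2 (V + X = U) on D(V)={5,6,7,8} D(X)={3,6} D(U)={10}: V {5,6,7,8}->{7}; X {3,6}->{3}
Constraint 3 (X + Y = U) on D(X)={3} D(Y)={4,7} D(U)={10}: Y {4,7}->{7}
So after constraint 3: D(V) = {7}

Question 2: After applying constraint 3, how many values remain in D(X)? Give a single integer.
Answer: 1

Derivation:
Constraint 1 (X + Y = U) on D(X)={3,6,7,8,9} D(Y)={4,6,7,10} D(U)={3,4,10}: X {3,6,7,8,9}->{3,6}; Y {4,6,7,10}->{4,7}; U {3,4,10}->{10}
Constraint 2 (V + X = U) on D(V)={5,6,7,8} D(X)={3,6} D(U)={10}: V {5,6,7,8}->{7}; X {3,6}->{3}
Constraint 3 (X + Y = U) on D(X)={3} D(Y)={4,7} D(U)={10}: Y {4,7}->{7}
So after constraint 3: D(X)={3}, size = 1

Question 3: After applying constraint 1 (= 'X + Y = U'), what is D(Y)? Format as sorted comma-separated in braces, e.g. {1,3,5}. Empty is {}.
Answer: {4,7}

Derivation:
Constraint 1 (X + Y = U) on D(X)={3,6,7,8,9} D(Y)={4,6,7,10} D(U)={3,4,10}: X {3,6,7,8,9}->{3,6}; Y {4,6,7,10}->{4,7}; U {3,4,10}->{10}
So after constraint 1: D(Y) = {4,7}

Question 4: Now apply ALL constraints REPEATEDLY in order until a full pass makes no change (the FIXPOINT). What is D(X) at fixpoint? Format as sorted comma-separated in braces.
Answer: {3}

Derivation:
pass 0 (initial): D(X)={3,6,7,8,9}
pass 1: U {3,4,10}->{10}; V {5,6,7,8}->{7}; X {3,6,7,8,9}->{3}; Y {4,6,7,10}->{7}
pass 2: no change
Fixpoint after 2 passes: D(X) = {3}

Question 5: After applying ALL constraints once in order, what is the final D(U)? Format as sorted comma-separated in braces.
Answer: {10}

Derivation:
Constraint 1 (X + Y = U) on D(X)={3,6,7,8,9} D(Y)={4,6,7,10} D(U)={3,4,10}: X {3,6,7,8,9}->{3,6}; Y {4,6,7,10}->{4,7}; U {3,4,10}->{10}
Constraint 2 (V + X = U) on D(V)={5,6,7,8} D(X)={3,6} D(U)={10}: V {5,6,7,8}->{7}; X {3,6}->{3}
Constraint 3 (X + Y = U) on D(X)={3} D(Y)={4,7} D(U)={10}: Y {4,7}->{7}
So after all 3 constraints: D(U) = {10}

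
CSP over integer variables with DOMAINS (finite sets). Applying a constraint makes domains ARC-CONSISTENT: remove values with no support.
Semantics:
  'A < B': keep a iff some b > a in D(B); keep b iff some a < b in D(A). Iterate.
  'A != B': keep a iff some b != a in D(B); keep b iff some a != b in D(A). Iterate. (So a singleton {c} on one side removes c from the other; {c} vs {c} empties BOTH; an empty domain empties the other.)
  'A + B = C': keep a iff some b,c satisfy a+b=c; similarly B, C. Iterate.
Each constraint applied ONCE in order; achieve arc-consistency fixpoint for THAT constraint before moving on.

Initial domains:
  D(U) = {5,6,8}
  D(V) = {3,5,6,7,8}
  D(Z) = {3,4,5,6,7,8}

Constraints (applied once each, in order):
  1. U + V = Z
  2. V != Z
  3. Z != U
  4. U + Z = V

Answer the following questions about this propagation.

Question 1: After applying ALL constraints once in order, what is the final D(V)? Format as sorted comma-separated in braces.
Answer: {}

Derivation:
Constraint 1 (U + V = Z) on D(U)={5,6,8} D(V)={3,5,6,7,8} D(Z)={3,4,5,6,7,8}: U {5,6,8}->{5}; V {3,5,6,7,8}->{3}; Z {3,4,5,6,7,8}->{8}
Constraint 2 (V != Z) on D(V)={3} D(Z)={8}: no change
Constraint 3 (Z != U) on D(Z)={8} D(U)={5}: no change
Constraint 4 (U + Z = V) on D(U)={5} D(Z)={8} D(V)={3}: U {5}->{}; Z {8}->{}; V {3}->{}
So after all 4 constraints: D(V) = {}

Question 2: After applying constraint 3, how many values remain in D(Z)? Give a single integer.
Answer: 1

Derivation:
Constraint 1 (U + V = Z) on D(U)={5,6,8} D(V)={3,5,6,7,8} D(Z)={3,4,5,6,7,8}: U {5,6,8}->{5}; V {3,5,6,7,8}->{3}; Z {3,4,5,6,7,8}->{8}
Constraint 2 (V != Z) on D(V)={3} D(Z)={8}: no change
Constraint 3 (Z != U) on D(Z)={8} D(U)={5}: no change
So after constraint 3: D(Z)={8}, size = 1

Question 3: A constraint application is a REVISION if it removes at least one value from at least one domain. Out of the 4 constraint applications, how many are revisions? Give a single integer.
Constraint 1 (U + V = Z) on D(U)={5,6,8} D(V)={3,5,6,7,8} D(Z)={3,4,5,6,7,8}: U {5,6,8}->{5}; V {3,5,6,7,8}->{3}; Z {3,4,5,6,7,8}->{8} => REVISION
Constraint 2 (V != Z) on D(V)={3} D(Z)={8}: no change => not a revision
Constraint 3 (Z != U) on D(Z)={8} D(U)={5}: no change => not a revision
Constraint 4 (U + Z = V) on D(U)={5} D(Z)={8} D(V)={3}: U {5}->{}; Z {8}->{}; V {3}->{} => REVISION
Total revisions = 2

Answer: 2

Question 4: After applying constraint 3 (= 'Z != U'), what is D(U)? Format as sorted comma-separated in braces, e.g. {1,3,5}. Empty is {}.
Constraint 1 (U + V = Z) on D(U)={5,6,8} D(V)={3,5,6,7,8} D(Z)={3,4,5,6,7,8}: U {5,6,8}->{5}; V {3,5,6,7,8}->{3}; Z {3,4,5,6,7,8}->{8}
Constraint 2 (V != Z) on D(V)={3} D(Z)={8}: no change
Constraint 3 (Z != U) on D(Z)={8} D(U)={5}: no change
So after constraint 3: D(U) = {5}

Answer: {5}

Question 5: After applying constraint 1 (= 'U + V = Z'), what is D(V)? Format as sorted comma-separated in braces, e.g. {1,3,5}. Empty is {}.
Answer: {3}

Derivation:
Constraint 1 (U + V = Z) on D(U)={5,6,8} D(V)={3,5,6,7,8} D(Z)={3,4,5,6,7,8}: U {5,6,8}->{5}; V {3,5,6,7,8}->{3}; Z {3,4,5,6,7,8}->{8}
So after constraint 1: D(V) = {3}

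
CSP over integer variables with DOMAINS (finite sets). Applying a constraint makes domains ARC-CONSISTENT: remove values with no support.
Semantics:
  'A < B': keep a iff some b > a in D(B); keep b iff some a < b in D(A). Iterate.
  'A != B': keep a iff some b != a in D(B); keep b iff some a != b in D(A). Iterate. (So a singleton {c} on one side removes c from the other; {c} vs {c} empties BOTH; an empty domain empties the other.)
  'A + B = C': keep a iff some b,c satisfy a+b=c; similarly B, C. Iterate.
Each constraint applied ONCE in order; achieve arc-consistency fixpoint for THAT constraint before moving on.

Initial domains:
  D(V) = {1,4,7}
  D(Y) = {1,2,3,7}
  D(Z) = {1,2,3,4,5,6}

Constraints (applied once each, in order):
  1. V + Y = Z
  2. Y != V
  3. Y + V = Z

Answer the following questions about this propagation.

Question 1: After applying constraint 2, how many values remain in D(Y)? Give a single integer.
Answer: 3

Derivation:
Constraint 1 (V + Y = Z) on D(V)={1,4,7} D(Y)={1,2,3,7} D(Z)={1,2,3,4,5,6}: V {1,4,7}->{1,4}; Y {1,2,3,7}->{1,2,3}; Z {1,2,3,4,5,6}->{2,3,4,5,6}
Constraint 2 (Y != V) on D(Y)={1,2,3} D(V)={1,4}: no change
So after constraint 2: D(Y)={1,2,3}, size = 3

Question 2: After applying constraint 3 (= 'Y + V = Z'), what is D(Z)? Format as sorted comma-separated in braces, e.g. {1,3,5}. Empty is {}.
Constraint 1 (V + Y = Z) on D(V)={1,4,7} D(Y)={1,2,3,7} D(Z)={1,2,3,4,5,6}: V {1,4,7}->{1,4}; Y {1,2,3,7}->{1,2,3}; Z {1,2,3,4,5,6}->{2,3,4,5,6}
Constraint 2 (Y != V) on D(Y)={1,2,3} D(V)={1,4}: no change
Constraint 3 (Y + V = Z) on D(Y)={1,2,3} D(V)={1,4} D(Z)={2,3,4,5,6}: no change
So after constraint 3: D(Z) = {2,3,4,5,6}

Answer: {2,3,4,5,6}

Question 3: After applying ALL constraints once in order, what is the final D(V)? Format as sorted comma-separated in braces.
Answer: {1,4}

Derivation:
Constraint 1 (V + Y = Z) on D(V)={1,4,7} D(Y)={1,2,3,7} D(Z)={1,2,3,4,5,6}: V {1,4,7}->{1,4}; Y {1,2,3,7}->{1,2,3}; Z {1,2,3,4,5,6}->{2,3,4,5,6}
Constraint 2 (Y != V) on D(Y)={1,2,3} D(V)={1,4}: no change
Constraint 3 (Y + V = Z) on D(Y)={1,2,3} D(V)={1,4} D(Z)={2,3,4,5,6}: no change
So after all 3 constraints: D(V) = {1,4}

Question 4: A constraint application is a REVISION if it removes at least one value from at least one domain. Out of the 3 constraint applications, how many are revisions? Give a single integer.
Answer: 1

Derivation:
Constraint 1 (V + Y = Z) on D(V)={1,4,7} D(Y)={1,2,3,7} D(Z)={1,2,3,4,5,6}: V {1,4,7}->{1,4}; Y {1,2,3,7}->{1,2,3}; Z {1,2,3,4,5,6}->{2,3,4,5,6} => REVISION
Constraint 2 (Y != V) on D(Y)={1,2,3} D(V)={1,4}: no change => not a revision
Constraint 3 (Y + V = Z) on D(Y)={1,2,3} D(V)={1,4} D(Z)={2,3,4,5,6}: no change => not a revision
Total revisions = 1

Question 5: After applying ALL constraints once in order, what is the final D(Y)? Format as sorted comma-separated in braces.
Constraint 1 (V + Y = Z) on D(V)={1,4,7} D(Y)={1,2,3,7} D(Z)={1,2,3,4,5,6}: V {1,4,7}->{1,4}; Y {1,2,3,7}->{1,2,3}; Z {1,2,3,4,5,6}->{2,3,4,5,6}
Constraint 2 (Y != V) on D(Y)={1,2,3} D(V)={1,4}: no change
Constraint 3 (Y + V = Z) on D(Y)={1,2,3} D(V)={1,4} D(Z)={2,3,4,5,6}: no change
So after all 3 constraints: D(Y) = {1,2,3}

Answer: {1,2,3}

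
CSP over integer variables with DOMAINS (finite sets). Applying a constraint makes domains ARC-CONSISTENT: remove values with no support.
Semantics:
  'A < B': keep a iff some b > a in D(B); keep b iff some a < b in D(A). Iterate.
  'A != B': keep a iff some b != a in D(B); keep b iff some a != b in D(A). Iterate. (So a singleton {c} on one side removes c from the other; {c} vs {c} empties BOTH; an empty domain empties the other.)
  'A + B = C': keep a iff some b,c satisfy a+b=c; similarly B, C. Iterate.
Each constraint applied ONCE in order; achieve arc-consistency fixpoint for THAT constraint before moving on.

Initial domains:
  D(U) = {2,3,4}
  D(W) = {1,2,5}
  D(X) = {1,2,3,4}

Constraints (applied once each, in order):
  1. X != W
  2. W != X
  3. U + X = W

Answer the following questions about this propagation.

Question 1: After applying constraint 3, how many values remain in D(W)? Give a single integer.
Answer: 1

Derivation:
Constraint 1 (X != W) on D(X)={1,2,3,4} D(W)={1,2,5}: no change
Constraint 2 (W != X) on D(W)={1,2,5} D(X)={1,2,3,4}: no change
Constraint 3 (U + X = W) on D(U)={2,3,4} D(X)={1,2,3,4} D(W)={1,2,5}: X {1,2,3,4}->{1,2,3}; W {1,2,5}->{5}
So after constraint 3: D(W)={5}, size = 1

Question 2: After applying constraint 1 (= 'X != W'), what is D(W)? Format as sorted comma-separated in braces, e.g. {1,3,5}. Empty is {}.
Answer: {1,2,5}

Derivation:
Constraint 1 (X != W) on D(X)={1,2,3,4} D(W)={1,2,5}: no change
So after constraint 1: D(W) = {1,2,5}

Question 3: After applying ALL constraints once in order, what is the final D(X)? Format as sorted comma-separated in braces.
Answer: {1,2,3}

Derivation:
Constraint 1 (X != W) on D(X)={1,2,3,4} D(W)={1,2,5}: no change
Constraint 2 (W != X) on D(W)={1,2,5} D(X)={1,2,3,4}: no change
Constraint 3 (U + X = W) on D(U)={2,3,4} D(X)={1,2,3,4} D(W)={1,2,5}: X {1,2,3,4}->{1,2,3}; W {1,2,5}->{5}
So after all 3 constraints: D(X) = {1,2,3}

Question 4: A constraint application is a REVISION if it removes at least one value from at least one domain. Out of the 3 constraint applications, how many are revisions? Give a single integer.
Constraint 1 (X != W) on D(X)={1,2,3,4} D(W)={1,2,5}: no change => not a revision
Constraint 2 (W != X) on D(W)={1,2,5} D(X)={1,2,3,4}: no change => not a revision
Constraint 3 (U + X = W) on D(U)={2,3,4} D(X)={1,2,3,4} D(W)={1,2,5}: X {1,2,3,4}->{1,2,3}; W {1,2,5}->{5} => REVISION
Total revisions = 1

Answer: 1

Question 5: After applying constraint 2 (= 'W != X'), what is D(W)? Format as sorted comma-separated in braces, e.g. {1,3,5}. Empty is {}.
Answer: {1,2,5}

Derivation:
Constraint 1 (X != W) on D(X)={1,2,3,4} D(W)={1,2,5}: no change
Constraint 2 (W != X) on D(W)={1,2,5} D(X)={1,2,3,4}: no change
So after constraint 2: D(W) = {1,2,5}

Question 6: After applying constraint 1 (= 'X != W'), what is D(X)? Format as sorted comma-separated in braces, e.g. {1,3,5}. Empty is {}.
Constraint 1 (X != W) on D(X)={1,2,3,4} D(W)={1,2,5}: no change
So after constraint 1: D(X) = {1,2,3,4}

Answer: {1,2,3,4}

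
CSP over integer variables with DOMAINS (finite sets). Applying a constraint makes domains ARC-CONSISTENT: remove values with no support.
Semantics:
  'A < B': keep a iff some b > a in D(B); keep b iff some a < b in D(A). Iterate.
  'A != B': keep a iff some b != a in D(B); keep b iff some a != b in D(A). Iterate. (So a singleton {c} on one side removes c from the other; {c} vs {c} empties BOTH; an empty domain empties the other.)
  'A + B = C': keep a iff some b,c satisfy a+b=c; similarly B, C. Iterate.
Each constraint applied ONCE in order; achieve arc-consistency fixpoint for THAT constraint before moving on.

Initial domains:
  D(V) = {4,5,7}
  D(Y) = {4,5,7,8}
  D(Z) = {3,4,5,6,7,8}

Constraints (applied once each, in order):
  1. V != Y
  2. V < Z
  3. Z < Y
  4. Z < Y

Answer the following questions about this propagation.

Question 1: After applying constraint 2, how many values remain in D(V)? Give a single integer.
Answer: 3

Derivation:
Constraint 1 (V != Y) on D(V)={4,5,7} D(Y)={4,5,7,8}: no change
Constraint 2 (V < Z) on D(V)={4,5,7} D(Z)={3,4,5,6,7,8}: Z {3,4,5,6,7,8}->{5,6,7,8}
So after constraint 2: D(V)={4,5,7}, size = 3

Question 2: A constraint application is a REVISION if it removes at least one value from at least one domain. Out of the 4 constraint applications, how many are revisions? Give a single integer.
Answer: 2

Derivation:
Constraint 1 (V != Y) on D(V)={4,5,7} D(Y)={4,5,7,8}: no change => not a revision
Constraint 2 (V < Z) on D(V)={4,5,7} D(Z)={3,4,5,6,7,8}: Z {3,4,5,6,7,8}->{5,6,7,8} => REVISION
Constraint 3 (Z < Y) on D(Z)={5,6,7,8} D(Y)={4,5,7,8}: Z {5,6,7,8}->{5,6,7}; Y {4,5,7,8}->{7,8} => REVISION
Constraint 4 (Z < Y) on D(Z)={5,6,7} D(Y)={7,8}: no change => not a revision
Total revisions = 2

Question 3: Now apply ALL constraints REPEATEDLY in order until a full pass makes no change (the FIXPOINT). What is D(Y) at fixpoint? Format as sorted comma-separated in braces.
pass 0 (initial): D(Y)={4,5,7,8}
pass 1: Y {4,5,7,8}->{7,8}; Z {3,4,5,6,7,8}->{5,6,7}
pass 2: V {4,5,7}->{4,5}
pass 3: no change
Fixpoint after 3 passes: D(Y) = {7,8}

Answer: {7,8}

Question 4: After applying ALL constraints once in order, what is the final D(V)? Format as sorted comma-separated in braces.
Answer: {4,5,7}

Derivation:
Constraint 1 (V != Y) on D(V)={4,5,7} D(Y)={4,5,7,8}: no change
Constraint 2 (V < Z) on D(V)={4,5,7} D(Z)={3,4,5,6,7,8}: Z {3,4,5,6,7,8}->{5,6,7,8}
Constraint 3 (Z < Y) on D(Z)={5,6,7,8} D(Y)={4,5,7,8}: Z {5,6,7,8}->{5,6,7}; Y {4,5,7,8}->{7,8}
Constraint 4 (Z < Y) on D(Z)={5,6,7} D(Y)={7,8}: no change
So after all 4 constraints: D(V) = {4,5,7}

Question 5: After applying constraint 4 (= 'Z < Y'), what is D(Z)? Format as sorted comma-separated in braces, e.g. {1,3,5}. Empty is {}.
Constraint 1 (V != Y) on D(V)={4,5,7} D(Y)={4,5,7,8}: no change
Constraint 2 (V < Z) on D(V)={4,5,7} D(Z)={3,4,5,6,7,8}: Z {3,4,5,6,7,8}->{5,6,7,8}
Constraint 3 (Z < Y) on D(Z)={5,6,7,8} D(Y)={4,5,7,8}: Z {5,6,7,8}->{5,6,7}; Y {4,5,7,8}->{7,8}
Constraint 4 (Z < Y) on D(Z)={5,6,7} D(Y)={7,8}: no change
So after constraint 4: D(Z) = {5,6,7}

Answer: {5,6,7}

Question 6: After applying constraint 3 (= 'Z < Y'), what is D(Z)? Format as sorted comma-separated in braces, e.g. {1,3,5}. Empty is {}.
Answer: {5,6,7}

Derivation:
Constraint 1 (V != Y) on D(V)={4,5,7} D(Y)={4,5,7,8}: no change
Constraint 2 (V < Z) on D(V)={4,5,7} D(Z)={3,4,5,6,7,8}: Z {3,4,5,6,7,8}->{5,6,7,8}
Constraint 3 (Z < Y) on D(Z)={5,6,7,8} D(Y)={4,5,7,8}: Z {5,6,7,8}->{5,6,7}; Y {4,5,7,8}->{7,8}
So after constraint 3: D(Z) = {5,6,7}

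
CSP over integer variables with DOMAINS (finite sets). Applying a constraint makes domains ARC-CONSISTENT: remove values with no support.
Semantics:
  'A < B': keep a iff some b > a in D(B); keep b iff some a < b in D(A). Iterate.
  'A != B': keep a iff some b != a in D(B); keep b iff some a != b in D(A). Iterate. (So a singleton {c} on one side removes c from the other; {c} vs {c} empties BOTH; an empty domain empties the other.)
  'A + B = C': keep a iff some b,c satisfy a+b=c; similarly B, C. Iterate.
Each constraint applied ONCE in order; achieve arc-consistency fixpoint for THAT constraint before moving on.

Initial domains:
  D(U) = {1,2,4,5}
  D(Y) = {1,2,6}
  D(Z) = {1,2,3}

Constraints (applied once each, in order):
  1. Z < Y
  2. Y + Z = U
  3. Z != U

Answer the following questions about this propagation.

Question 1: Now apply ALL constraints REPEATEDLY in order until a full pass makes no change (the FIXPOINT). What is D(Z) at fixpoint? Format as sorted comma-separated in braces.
pass 0 (initial): D(Z)={1,2,3}
pass 1: U {1,2,4,5}->{4,5}; Y {1,2,6}->{2}; Z {1,2,3}->{2,3}
pass 2: U {4,5}->{}; Y {2}->{}; Z {2,3}->{}
pass 3: no change
Fixpoint after 3 passes: D(Z) = {}

Answer: {}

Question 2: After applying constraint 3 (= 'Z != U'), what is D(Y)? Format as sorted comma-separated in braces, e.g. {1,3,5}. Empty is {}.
Answer: {2}

Derivation:
Constraint 1 (Z < Y) on D(Z)={1,2,3} D(Y)={1,2,6}: Y {1,2,6}->{2,6}
Constraint 2 (Y + Z = U) on D(Y)={2,6} D(Z)={1,2,3} D(U)={1,2,4,5}: Y {2,6}->{2}; Z {1,2,3}->{2,3}; U {1,2,4,5}->{4,5}
Constraint 3 (Z != U) on D(Z)={2,3} D(U)={4,5}: no change
So after constraint 3: D(Y) = {2}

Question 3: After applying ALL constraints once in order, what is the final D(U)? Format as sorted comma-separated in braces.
Answer: {4,5}

Derivation:
Constraint 1 (Z < Y) on D(Z)={1,2,3} D(Y)={1,2,6}: Y {1,2,6}->{2,6}
Constraint 2 (Y + Z = U) on D(Y)={2,6} D(Z)={1,2,3} D(U)={1,2,4,5}: Y {2,6}->{2}; Z {1,2,3}->{2,3}; U {1,2,4,5}->{4,5}
Constraint 3 (Z != U) on D(Z)={2,3} D(U)={4,5}: no change
So after all 3 constraints: D(U) = {4,5}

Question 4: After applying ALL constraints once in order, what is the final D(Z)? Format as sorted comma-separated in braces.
Constraint 1 (Z < Y) on D(Z)={1,2,3} D(Y)={1,2,6}: Y {1,2,6}->{2,6}
Constraint 2 (Y + Z = U) on D(Y)={2,6} D(Z)={1,2,3} D(U)={1,2,4,5}: Y {2,6}->{2}; Z {1,2,3}->{2,3}; U {1,2,4,5}->{4,5}
Constraint 3 (Z != U) on D(Z)={2,3} D(U)={4,5}: no change
So after all 3 constraints: D(Z) = {2,3}

Answer: {2,3}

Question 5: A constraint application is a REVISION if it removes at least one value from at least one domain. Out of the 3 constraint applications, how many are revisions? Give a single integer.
Answer: 2

Derivation:
Constraint 1 (Z < Y) on D(Z)={1,2,3} D(Y)={1,2,6}: Y {1,2,6}->{2,6} => REVISION
Constraint 2 (Y + Z = U) on D(Y)={2,6} D(Z)={1,2,3} D(U)={1,2,4,5}: Y {2,6}->{2}; Z {1,2,3}->{2,3}; U {1,2,4,5}->{4,5} => REVISION
Constraint 3 (Z != U) on D(Z)={2,3} D(U)={4,5}: no change => not a revision
Total revisions = 2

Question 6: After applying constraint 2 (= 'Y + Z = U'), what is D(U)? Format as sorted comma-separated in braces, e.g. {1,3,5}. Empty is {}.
Constraint 1 (Z < Y) on D(Z)={1,2,3} D(Y)={1,2,6}: Y {1,2,6}->{2,6}
Constraint 2 (Y + Z = U) on D(Y)={2,6} D(Z)={1,2,3} D(U)={1,2,4,5}: Y {2,6}->{2}; Z {1,2,3}->{2,3}; U {1,2,4,5}->{4,5}
So after constraint 2: D(U) = {4,5}

Answer: {4,5}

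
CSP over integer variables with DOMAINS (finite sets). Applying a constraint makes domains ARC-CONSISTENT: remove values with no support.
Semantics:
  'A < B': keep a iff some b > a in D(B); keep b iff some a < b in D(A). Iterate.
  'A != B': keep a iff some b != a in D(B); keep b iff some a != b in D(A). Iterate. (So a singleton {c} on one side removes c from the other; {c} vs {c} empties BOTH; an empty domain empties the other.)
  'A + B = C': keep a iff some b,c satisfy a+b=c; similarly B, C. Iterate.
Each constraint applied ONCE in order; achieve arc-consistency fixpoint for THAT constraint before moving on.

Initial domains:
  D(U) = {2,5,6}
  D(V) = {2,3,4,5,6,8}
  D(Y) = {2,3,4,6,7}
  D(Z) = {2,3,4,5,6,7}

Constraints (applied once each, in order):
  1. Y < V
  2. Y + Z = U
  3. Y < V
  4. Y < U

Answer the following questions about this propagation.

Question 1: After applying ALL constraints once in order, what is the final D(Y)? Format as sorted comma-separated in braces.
Answer: {2,3,4}

Derivation:
Constraint 1 (Y < V) on D(Y)={2,3,4,6,7} D(V)={2,3,4,5,6,8}: V {2,3,4,5,6,8}->{3,4,5,6,8}
Constraint 2 (Y + Z = U) on D(Y)={2,3,4,6,7} D(Z)={2,3,4,5,6,7} D(U)={2,5,6}: Y {2,3,4,6,7}->{2,3,4}; Z {2,3,4,5,6,7}->{2,3,4}; U {2,5,6}->{5,6}
Constraint 3 (Y < V) on D(Y)={2,3,4} D(V)={3,4,5,6,8}: no change
Constraint 4 (Y < U) on D(Y)={2,3,4} D(U)={5,6}: no change
So after all 4 constraints: D(Y) = {2,3,4}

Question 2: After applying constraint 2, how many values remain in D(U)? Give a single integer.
Constraint 1 (Y < V) on D(Y)={2,3,4,6,7} D(V)={2,3,4,5,6,8}: V {2,3,4,5,6,8}->{3,4,5,6,8}
Constraint 2 (Y + Z = U) on D(Y)={2,3,4,6,7} D(Z)={2,3,4,5,6,7} D(U)={2,5,6}: Y {2,3,4,6,7}->{2,3,4}; Z {2,3,4,5,6,7}->{2,3,4}; U {2,5,6}->{5,6}
So after constraint 2: D(U)={5,6}, size = 2

Answer: 2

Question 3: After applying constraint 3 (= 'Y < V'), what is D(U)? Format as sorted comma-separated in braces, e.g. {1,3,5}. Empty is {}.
Constraint 1 (Y < V) on D(Y)={2,3,4,6,7} D(V)={2,3,4,5,6,8}: V {2,3,4,5,6,8}->{3,4,5,6,8}
Constraint 2 (Y + Z = U) on D(Y)={2,3,4,6,7} D(Z)={2,3,4,5,6,7} D(U)={2,5,6}: Y {2,3,4,6,7}->{2,3,4}; Z {2,3,4,5,6,7}->{2,3,4}; U {2,5,6}->{5,6}
Constraint 3 (Y < V) on D(Y)={2,3,4} D(V)={3,4,5,6,8}: no change
So after constraint 3: D(U) = {5,6}

Answer: {5,6}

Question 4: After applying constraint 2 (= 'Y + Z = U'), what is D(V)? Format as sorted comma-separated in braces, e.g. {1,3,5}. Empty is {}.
Constraint 1 (Y < V) on D(Y)={2,3,4,6,7} D(V)={2,3,4,5,6,8}: V {2,3,4,5,6,8}->{3,4,5,6,8}
Constraint 2 (Y + Z = U) on D(Y)={2,3,4,6,7} D(Z)={2,3,4,5,6,7} D(U)={2,5,6}: Y {2,3,4,6,7}->{2,3,4}; Z {2,3,4,5,6,7}->{2,3,4}; U {2,5,6}->{5,6}
So after constraint 2: D(V) = {3,4,5,6,8}

Answer: {3,4,5,6,8}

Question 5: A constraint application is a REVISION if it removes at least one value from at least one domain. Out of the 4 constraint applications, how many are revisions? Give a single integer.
Constraint 1 (Y < V) on D(Y)={2,3,4,6,7} D(V)={2,3,4,5,6,8}: V {2,3,4,5,6,8}->{3,4,5,6,8} => REVISION
Constraint 2 (Y + Z = U) on D(Y)={2,3,4,6,7} D(Z)={2,3,4,5,6,7} D(U)={2,5,6}: Y {2,3,4,6,7}->{2,3,4}; Z {2,3,4,5,6,7}->{2,3,4}; U {2,5,6}->{5,6} => REVISION
Constraint 3 (Y < V) on D(Y)={2,3,4} D(V)={3,4,5,6,8}: no change => not a revision
Constraint 4 (Y < U) on D(Y)={2,3,4} D(U)={5,6}: no change => not a revision
Total revisions = 2

Answer: 2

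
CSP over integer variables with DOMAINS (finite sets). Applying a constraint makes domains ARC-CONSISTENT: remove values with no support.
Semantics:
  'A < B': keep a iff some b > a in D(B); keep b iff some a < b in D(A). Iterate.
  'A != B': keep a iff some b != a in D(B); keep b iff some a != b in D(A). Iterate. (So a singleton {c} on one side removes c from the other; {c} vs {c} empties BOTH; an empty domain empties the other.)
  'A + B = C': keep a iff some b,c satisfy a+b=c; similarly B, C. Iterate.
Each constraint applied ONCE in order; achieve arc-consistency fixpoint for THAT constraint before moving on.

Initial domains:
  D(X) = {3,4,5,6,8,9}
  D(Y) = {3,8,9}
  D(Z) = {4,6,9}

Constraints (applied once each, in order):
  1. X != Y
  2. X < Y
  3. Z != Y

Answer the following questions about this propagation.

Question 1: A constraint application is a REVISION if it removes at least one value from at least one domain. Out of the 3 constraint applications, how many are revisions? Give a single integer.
Answer: 1

Derivation:
Constraint 1 (X != Y) on D(X)={3,4,5,6,8,9} D(Y)={3,8,9}: no change => not a revision
Constraint 2 (X < Y) on D(X)={3,4,5,6,8,9} D(Y)={3,8,9}: X {3,4,5,6,8,9}->{3,4,5,6,8}; Y {3,8,9}->{8,9} => REVISION
Constraint 3 (Z != Y) on D(Z)={4,6,9} D(Y)={8,9}: no change => not a revision
Total revisions = 1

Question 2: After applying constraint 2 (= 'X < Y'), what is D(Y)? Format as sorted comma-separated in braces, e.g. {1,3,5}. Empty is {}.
Constraint 1 (X != Y) on D(X)={3,4,5,6,8,9} D(Y)={3,8,9}: no change
Constraint 2 (X < Y) on D(X)={3,4,5,6,8,9} D(Y)={3,8,9}: X {3,4,5,6,8,9}->{3,4,5,6,8}; Y {3,8,9}->{8,9}
So after constraint 2: D(Y) = {8,9}

Answer: {8,9}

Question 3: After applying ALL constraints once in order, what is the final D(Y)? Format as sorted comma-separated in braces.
Answer: {8,9}

Derivation:
Constraint 1 (X != Y) on D(X)={3,4,5,6,8,9} D(Y)={3,8,9}: no change
Constraint 2 (X < Y) on D(X)={3,4,5,6,8,9} D(Y)={3,8,9}: X {3,4,5,6,8,9}->{3,4,5,6,8}; Y {3,8,9}->{8,9}
Constraint 3 (Z != Y) on D(Z)={4,6,9} D(Y)={8,9}: no change
So after all 3 constraints: D(Y) = {8,9}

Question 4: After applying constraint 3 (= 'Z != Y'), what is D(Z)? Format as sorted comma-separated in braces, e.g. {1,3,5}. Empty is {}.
Answer: {4,6,9}

Derivation:
Constraint 1 (X != Y) on D(X)={3,4,5,6,8,9} D(Y)={3,8,9}: no change
Constraint 2 (X < Y) on D(X)={3,4,5,6,8,9} D(Y)={3,8,9}: X {3,4,5,6,8,9}->{3,4,5,6,8}; Y {3,8,9}->{8,9}
Constraint 3 (Z != Y) on D(Z)={4,6,9} D(Y)={8,9}: no change
So after constraint 3: D(Z) = {4,6,9}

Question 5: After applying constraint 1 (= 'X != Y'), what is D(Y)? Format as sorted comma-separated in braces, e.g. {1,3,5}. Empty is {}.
Answer: {3,8,9}

Derivation:
Constraint 1 (X != Y) on D(X)={3,4,5,6,8,9} D(Y)={3,8,9}: no change
So after constraint 1: D(Y) = {3,8,9}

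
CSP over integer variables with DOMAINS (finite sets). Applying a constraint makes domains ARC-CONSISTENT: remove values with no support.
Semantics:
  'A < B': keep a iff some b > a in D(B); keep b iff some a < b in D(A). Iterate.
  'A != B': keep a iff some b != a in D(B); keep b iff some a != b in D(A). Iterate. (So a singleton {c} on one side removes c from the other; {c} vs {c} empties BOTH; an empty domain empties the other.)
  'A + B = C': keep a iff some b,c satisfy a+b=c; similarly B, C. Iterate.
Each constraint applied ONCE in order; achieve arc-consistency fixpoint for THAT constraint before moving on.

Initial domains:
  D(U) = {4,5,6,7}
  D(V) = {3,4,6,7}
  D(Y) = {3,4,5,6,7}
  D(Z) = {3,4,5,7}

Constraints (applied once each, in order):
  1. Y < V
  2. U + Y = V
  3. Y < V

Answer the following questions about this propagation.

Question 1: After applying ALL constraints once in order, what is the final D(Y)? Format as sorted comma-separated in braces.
Answer: {3}

Derivation:
Constraint 1 (Y < V) on D(Y)={3,4,5,6,7} D(V)={3,4,6,7}: Y {3,4,5,6,7}->{3,4,5,6}; V {3,4,6,7}->{4,6,7}
Constraint 2 (U + Y = V) on D(U)={4,5,6,7} D(Y)={3,4,5,6} D(V)={4,6,7}: U {4,5,6,7}->{4}; Y {3,4,5,6}->{3}; V {4,6,7}->{7}
Constraint 3 (Y < V) on D(Y)={3} D(V)={7}: no change
So after all 3 constraints: D(Y) = {3}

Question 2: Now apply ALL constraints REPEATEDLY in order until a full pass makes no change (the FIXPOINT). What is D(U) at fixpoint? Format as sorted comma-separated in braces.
Answer: {4}

Derivation:
pass 0 (initial): D(U)={4,5,6,7}
pass 1: U {4,5,6,7}->{4}; V {3,4,6,7}->{7}; Y {3,4,5,6,7}->{3}
pass 2: no change
Fixpoint after 2 passes: D(U) = {4}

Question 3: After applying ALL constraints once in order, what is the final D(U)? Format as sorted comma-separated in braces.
Answer: {4}

Derivation:
Constraint 1 (Y < V) on D(Y)={3,4,5,6,7} D(V)={3,4,6,7}: Y {3,4,5,6,7}->{3,4,5,6}; V {3,4,6,7}->{4,6,7}
Constraint 2 (U + Y = V) on D(U)={4,5,6,7} D(Y)={3,4,5,6} D(V)={4,6,7}: U {4,5,6,7}->{4}; Y {3,4,5,6}->{3}; V {4,6,7}->{7}
Constraint 3 (Y < V) on D(Y)={3} D(V)={7}: no change
So after all 3 constraints: D(U) = {4}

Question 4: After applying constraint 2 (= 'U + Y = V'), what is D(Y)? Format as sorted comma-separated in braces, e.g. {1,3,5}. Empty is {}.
Constraint 1 (Y < V) on D(Y)={3,4,5,6,7} D(V)={3,4,6,7}: Y {3,4,5,6,7}->{3,4,5,6}; V {3,4,6,7}->{4,6,7}
Constraint 2 (U + Y = V) on D(U)={4,5,6,7} D(Y)={3,4,5,6} D(V)={4,6,7}: U {4,5,6,7}->{4}; Y {3,4,5,6}->{3}; V {4,6,7}->{7}
So after constraint 2: D(Y) = {3}

Answer: {3}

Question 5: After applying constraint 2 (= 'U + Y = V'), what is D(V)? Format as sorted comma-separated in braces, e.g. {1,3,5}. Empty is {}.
Answer: {7}

Derivation:
Constraint 1 (Y < V) on D(Y)={3,4,5,6,7} D(V)={3,4,6,7}: Y {3,4,5,6,7}->{3,4,5,6}; V {3,4,6,7}->{4,6,7}
Constraint 2 (U + Y = V) on D(U)={4,5,6,7} D(Y)={3,4,5,6} D(V)={4,6,7}: U {4,5,6,7}->{4}; Y {3,4,5,6}->{3}; V {4,6,7}->{7}
So after constraint 2: D(V) = {7}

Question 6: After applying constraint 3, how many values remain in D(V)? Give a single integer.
Answer: 1

Derivation:
Constraint 1 (Y < V) on D(Y)={3,4,5,6,7} D(V)={3,4,6,7}: Y {3,4,5,6,7}->{3,4,5,6}; V {3,4,6,7}->{4,6,7}
Constraint 2 (U + Y = V) on D(U)={4,5,6,7} D(Y)={3,4,5,6} D(V)={4,6,7}: U {4,5,6,7}->{4}; Y {3,4,5,6}->{3}; V {4,6,7}->{7}
Constraint 3 (Y < V) on D(Y)={3} D(V)={7}: no change
So after constraint 3: D(V)={7}, size = 1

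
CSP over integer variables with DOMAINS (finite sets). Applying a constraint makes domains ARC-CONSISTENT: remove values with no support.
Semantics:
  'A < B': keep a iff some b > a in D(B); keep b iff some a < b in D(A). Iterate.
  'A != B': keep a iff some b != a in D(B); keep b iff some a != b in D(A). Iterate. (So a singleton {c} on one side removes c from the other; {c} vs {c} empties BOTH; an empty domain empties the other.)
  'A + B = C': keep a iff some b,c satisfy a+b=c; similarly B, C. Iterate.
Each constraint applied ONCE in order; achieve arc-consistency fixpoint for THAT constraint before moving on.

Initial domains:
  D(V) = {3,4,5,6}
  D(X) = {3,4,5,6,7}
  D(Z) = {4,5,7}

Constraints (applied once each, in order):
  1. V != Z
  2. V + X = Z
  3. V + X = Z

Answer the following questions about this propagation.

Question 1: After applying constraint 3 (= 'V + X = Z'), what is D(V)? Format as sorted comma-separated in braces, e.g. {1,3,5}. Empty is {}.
Constraint 1 (V != Z) on D(V)={3,4,5,6} D(Z)={4,5,7}: no change
Constraint 2 (V + X = Z) on D(V)={3,4,5,6} D(X)={3,4,5,6,7} D(Z)={4,5,7}: V {3,4,5,6}->{3,4}; X {3,4,5,6,7}->{3,4}; Z {4,5,7}->{7}
Constraint 3 (V + X = Z) on D(V)={3,4} D(X)={3,4} D(Z)={7}: no change
So after constraint 3: D(V) = {3,4}

Answer: {3,4}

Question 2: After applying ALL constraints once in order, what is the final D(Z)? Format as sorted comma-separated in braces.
Answer: {7}

Derivation:
Constraint 1 (V != Z) on D(V)={3,4,5,6} D(Z)={4,5,7}: no change
Constraint 2 (V + X = Z) on D(V)={3,4,5,6} D(X)={3,4,5,6,7} D(Z)={4,5,7}: V {3,4,5,6}->{3,4}; X {3,4,5,6,7}->{3,4}; Z {4,5,7}->{7}
Constraint 3 (V + X = Z) on D(V)={3,4} D(X)={3,4} D(Z)={7}: no change
So after all 3 constraints: D(Z) = {7}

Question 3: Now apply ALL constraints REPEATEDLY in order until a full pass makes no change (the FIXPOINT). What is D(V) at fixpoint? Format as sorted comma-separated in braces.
Answer: {3,4}

Derivation:
pass 0 (initial): D(V)={3,4,5,6}
pass 1: V {3,4,5,6}->{3,4}; X {3,4,5,6,7}->{3,4}; Z {4,5,7}->{7}
pass 2: no change
Fixpoint after 2 passes: D(V) = {3,4}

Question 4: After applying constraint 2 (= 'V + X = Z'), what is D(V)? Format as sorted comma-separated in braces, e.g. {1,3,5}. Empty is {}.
Constraint 1 (V != Z) on D(V)={3,4,5,6} D(Z)={4,5,7}: no change
Constraint 2 (V + X = Z) on D(V)={3,4,5,6} D(X)={3,4,5,6,7} D(Z)={4,5,7}: V {3,4,5,6}->{3,4}; X {3,4,5,6,7}->{3,4}; Z {4,5,7}->{7}
So after constraint 2: D(V) = {3,4}

Answer: {3,4}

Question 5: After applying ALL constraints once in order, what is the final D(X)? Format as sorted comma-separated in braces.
Answer: {3,4}

Derivation:
Constraint 1 (V != Z) on D(V)={3,4,5,6} D(Z)={4,5,7}: no change
Constraint 2 (V + X = Z) on D(V)={3,4,5,6} D(X)={3,4,5,6,7} D(Z)={4,5,7}: V {3,4,5,6}->{3,4}; X {3,4,5,6,7}->{3,4}; Z {4,5,7}->{7}
Constraint 3 (V + X = Z) on D(V)={3,4} D(X)={3,4} D(Z)={7}: no change
So after all 3 constraints: D(X) = {3,4}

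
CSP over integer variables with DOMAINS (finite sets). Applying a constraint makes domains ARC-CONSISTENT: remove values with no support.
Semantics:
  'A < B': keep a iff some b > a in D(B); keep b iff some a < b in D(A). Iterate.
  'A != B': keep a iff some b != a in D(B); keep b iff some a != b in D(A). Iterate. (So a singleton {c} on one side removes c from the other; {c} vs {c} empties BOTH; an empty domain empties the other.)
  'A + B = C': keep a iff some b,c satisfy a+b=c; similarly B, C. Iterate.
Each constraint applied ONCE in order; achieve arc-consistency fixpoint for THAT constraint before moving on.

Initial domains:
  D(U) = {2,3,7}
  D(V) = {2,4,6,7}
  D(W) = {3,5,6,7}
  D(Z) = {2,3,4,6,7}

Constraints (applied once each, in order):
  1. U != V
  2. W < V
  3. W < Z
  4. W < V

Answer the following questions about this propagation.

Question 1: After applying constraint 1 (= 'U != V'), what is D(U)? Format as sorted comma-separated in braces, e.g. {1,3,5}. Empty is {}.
Answer: {2,3,7}

Derivation:
Constraint 1 (U != V) on D(U)={2,3,7} D(V)={2,4,6,7}: no change
So after constraint 1: D(U) = {2,3,7}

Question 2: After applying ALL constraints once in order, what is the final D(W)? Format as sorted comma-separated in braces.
Answer: {3,5,6}

Derivation:
Constraint 1 (U != V) on D(U)={2,3,7} D(V)={2,4,6,7}: no change
Constraint 2 (W < V) on D(W)={3,5,6,7} D(V)={2,4,6,7}: W {3,5,6,7}->{3,5,6}; V {2,4,6,7}->{4,6,7}
Constraint 3 (W < Z) on D(W)={3,5,6} D(Z)={2,3,4,6,7}: Z {2,3,4,6,7}->{4,6,7}
Constraint 4 (W < V) on D(W)={3,5,6} D(V)={4,6,7}: no change
So after all 4 constraints: D(W) = {3,5,6}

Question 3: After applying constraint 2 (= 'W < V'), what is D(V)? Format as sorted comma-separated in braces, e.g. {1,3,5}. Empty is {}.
Constraint 1 (U != V) on D(U)={2,3,7} D(V)={2,4,6,7}: no change
Constraint 2 (W < V) on D(W)={3,5,6,7} D(V)={2,4,6,7}: W {3,5,6,7}->{3,5,6}; V {2,4,6,7}->{4,6,7}
So after constraint 2: D(V) = {4,6,7}

Answer: {4,6,7}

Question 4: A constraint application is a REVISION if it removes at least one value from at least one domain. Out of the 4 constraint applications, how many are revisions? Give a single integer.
Answer: 2

Derivation:
Constraint 1 (U != V) on D(U)={2,3,7} D(V)={2,4,6,7}: no change => not a revision
Constraint 2 (W < V) on D(W)={3,5,6,7} D(V)={2,4,6,7}: W {3,5,6,7}->{3,5,6}; V {2,4,6,7}->{4,6,7} => REVISION
Constraint 3 (W < Z) on D(W)={3,5,6} D(Z)={2,3,4,6,7}: Z {2,3,4,6,7}->{4,6,7} => REVISION
Constraint 4 (W < V) on D(W)={3,5,6} D(V)={4,6,7}: no change => not a revision
Total revisions = 2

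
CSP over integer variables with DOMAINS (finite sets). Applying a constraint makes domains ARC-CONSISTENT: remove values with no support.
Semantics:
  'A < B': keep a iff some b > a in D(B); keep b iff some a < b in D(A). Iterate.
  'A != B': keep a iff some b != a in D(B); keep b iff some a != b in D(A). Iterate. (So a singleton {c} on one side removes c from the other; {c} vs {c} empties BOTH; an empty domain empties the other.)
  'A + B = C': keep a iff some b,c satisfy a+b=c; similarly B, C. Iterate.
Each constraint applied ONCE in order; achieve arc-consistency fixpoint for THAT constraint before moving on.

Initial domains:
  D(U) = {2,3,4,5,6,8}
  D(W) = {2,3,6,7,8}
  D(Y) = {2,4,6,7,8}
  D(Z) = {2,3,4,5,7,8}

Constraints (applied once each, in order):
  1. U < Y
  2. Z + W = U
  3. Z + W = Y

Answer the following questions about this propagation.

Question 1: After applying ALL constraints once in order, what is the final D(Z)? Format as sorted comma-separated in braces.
Constraint 1 (U < Y) on D(U)={2,3,4,5,6,8} D(Y)={2,4,6,7,8}: U {2,3,4,5,6,8}->{2,3,4,5,6}; Y {2,4,6,7,8}->{4,6,7,8}
Constraint 2 (Z + W = U) on D(Z)={2,3,4,5,7,8} D(W)={2,3,6,7,8} D(U)={2,3,4,5,6}: Z {2,3,4,5,7,8}->{2,3,4}; W {2,3,6,7,8}->{2,3}; U {2,3,4,5,6}->{4,5,6}
Constraint 3 (Z + W = Y) on D(Z)={2,3,4} D(W)={2,3} D(Y)={4,6,7,8}: Y {4,6,7,8}->{4,6,7}
So after all 3 constraints: D(Z) = {2,3,4}

Answer: {2,3,4}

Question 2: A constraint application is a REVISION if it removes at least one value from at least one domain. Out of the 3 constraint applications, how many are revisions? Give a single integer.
Answer: 3

Derivation:
Constraint 1 (U < Y) on D(U)={2,3,4,5,6,8} D(Y)={2,4,6,7,8}: U {2,3,4,5,6,8}->{2,3,4,5,6}; Y {2,4,6,7,8}->{4,6,7,8} => REVISION
Constraint 2 (Z + W = U) on D(Z)={2,3,4,5,7,8} D(W)={2,3,6,7,8} D(U)={2,3,4,5,6}: Z {2,3,4,5,7,8}->{2,3,4}; W {2,3,6,7,8}->{2,3}; U {2,3,4,5,6}->{4,5,6} => REVISION
Constraint 3 (Z + W = Y) on D(Z)={2,3,4} D(W)={2,3} D(Y)={4,6,7,8}: Y {4,6,7,8}->{4,6,7} => REVISION
Total revisions = 3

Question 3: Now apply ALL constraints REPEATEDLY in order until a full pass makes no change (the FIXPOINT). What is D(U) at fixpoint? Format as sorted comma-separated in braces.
Answer: {5,6}

Derivation:
pass 0 (initial): D(U)={2,3,4,5,6,8}
pass 1: U {2,3,4,5,6,8}->{4,5,6}; W {2,3,6,7,8}->{2,3}; Y {2,4,6,7,8}->{4,6,7}; Z {2,3,4,5,7,8}->{2,3,4}
pass 2: Y {4,6,7}->{6,7}; Z {2,3,4}->{3,4}
pass 3: U {4,5,6}->{5,6}
pass 4: no change
Fixpoint after 4 passes: D(U) = {5,6}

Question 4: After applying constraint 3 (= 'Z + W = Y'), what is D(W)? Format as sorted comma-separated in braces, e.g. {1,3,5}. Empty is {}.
Answer: {2,3}

Derivation:
Constraint 1 (U < Y) on D(U)={2,3,4,5,6,8} D(Y)={2,4,6,7,8}: U {2,3,4,5,6,8}->{2,3,4,5,6}; Y {2,4,6,7,8}->{4,6,7,8}
Constraint 2 (Z + W = U) on D(Z)={2,3,4,5,7,8} D(W)={2,3,6,7,8} D(U)={2,3,4,5,6}: Z {2,3,4,5,7,8}->{2,3,4}; W {2,3,6,7,8}->{2,3}; U {2,3,4,5,6}->{4,5,6}
Constraint 3 (Z + W = Y) on D(Z)={2,3,4} D(W)={2,3} D(Y)={4,6,7,8}: Y {4,6,7,8}->{4,6,7}
So after constraint 3: D(W) = {2,3}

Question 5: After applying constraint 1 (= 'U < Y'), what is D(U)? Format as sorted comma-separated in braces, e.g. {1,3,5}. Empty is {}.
Answer: {2,3,4,5,6}

Derivation:
Constraint 1 (U < Y) on D(U)={2,3,4,5,6,8} D(Y)={2,4,6,7,8}: U {2,3,4,5,6,8}->{2,3,4,5,6}; Y {2,4,6,7,8}->{4,6,7,8}
So after constraint 1: D(U) = {2,3,4,5,6}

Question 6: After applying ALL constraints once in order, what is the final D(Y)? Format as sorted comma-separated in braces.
Constraint 1 (U < Y) on D(U)={2,3,4,5,6,8} D(Y)={2,4,6,7,8}: U {2,3,4,5,6,8}->{2,3,4,5,6}; Y {2,4,6,7,8}->{4,6,7,8}
Constraint 2 (Z + W = U) on D(Z)={2,3,4,5,7,8} D(W)={2,3,6,7,8} D(U)={2,3,4,5,6}: Z {2,3,4,5,7,8}->{2,3,4}; W {2,3,6,7,8}->{2,3}; U {2,3,4,5,6}->{4,5,6}
Constraint 3 (Z + W = Y) on D(Z)={2,3,4} D(W)={2,3} D(Y)={4,6,7,8}: Y {4,6,7,8}->{4,6,7}
So after all 3 constraints: D(Y) = {4,6,7}

Answer: {4,6,7}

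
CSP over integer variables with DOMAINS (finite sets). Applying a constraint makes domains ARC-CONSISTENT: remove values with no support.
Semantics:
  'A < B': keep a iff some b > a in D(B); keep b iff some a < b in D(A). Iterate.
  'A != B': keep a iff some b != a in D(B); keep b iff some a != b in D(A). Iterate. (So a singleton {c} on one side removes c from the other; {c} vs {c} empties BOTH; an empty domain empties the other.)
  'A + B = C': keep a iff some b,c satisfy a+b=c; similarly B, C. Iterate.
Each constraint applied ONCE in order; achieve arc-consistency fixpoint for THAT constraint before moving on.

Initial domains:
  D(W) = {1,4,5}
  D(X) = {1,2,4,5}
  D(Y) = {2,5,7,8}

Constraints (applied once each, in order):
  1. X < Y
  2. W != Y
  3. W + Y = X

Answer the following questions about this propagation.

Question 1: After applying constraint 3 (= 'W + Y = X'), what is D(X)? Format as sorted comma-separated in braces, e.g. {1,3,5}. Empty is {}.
Constraint 1 (X < Y) on D(X)={1,2,4,5} D(Y)={2,5,7,8}: no change
Constraint 2 (W != Y) on D(W)={1,4,5} D(Y)={2,5,7,8}: no change
Constraint 3 (W + Y = X) on D(W)={1,4,5} D(Y)={2,5,7,8} D(X)={1,2,4,5}: W {1,4,5}->{}; Y {2,5,7,8}->{}; X {1,2,4,5}->{}
So after constraint 3: D(X) = {}

Answer: {}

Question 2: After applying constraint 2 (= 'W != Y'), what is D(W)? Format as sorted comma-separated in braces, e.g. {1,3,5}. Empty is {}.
Constraint 1 (X < Y) on D(X)={1,2,4,5} D(Y)={2,5,7,8}: no change
Constraint 2 (W != Y) on D(W)={1,4,5} D(Y)={2,5,7,8}: no change
So after constraint 2: D(W) = {1,4,5}

Answer: {1,4,5}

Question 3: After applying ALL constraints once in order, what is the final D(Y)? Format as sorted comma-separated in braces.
Answer: {}

Derivation:
Constraint 1 (X < Y) on D(X)={1,2,4,5} D(Y)={2,5,7,8}: no change
Constraint 2 (W != Y) on D(W)={1,4,5} D(Y)={2,5,7,8}: no change
Constraint 3 (W + Y = X) on D(W)={1,4,5} D(Y)={2,5,7,8} D(X)={1,2,4,5}: W {1,4,5}->{}; Y {2,5,7,8}->{}; X {1,2,4,5}->{}
So after all 3 constraints: D(Y) = {}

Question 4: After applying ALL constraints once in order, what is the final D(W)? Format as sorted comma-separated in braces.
Constraint 1 (X < Y) on D(X)={1,2,4,5} D(Y)={2,5,7,8}: no change
Constraint 2 (W != Y) on D(W)={1,4,5} D(Y)={2,5,7,8}: no change
Constraint 3 (W + Y = X) on D(W)={1,4,5} D(Y)={2,5,7,8} D(X)={1,2,4,5}: W {1,4,5}->{}; Y {2,5,7,8}->{}; X {1,2,4,5}->{}
So after all 3 constraints: D(W) = {}

Answer: {}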